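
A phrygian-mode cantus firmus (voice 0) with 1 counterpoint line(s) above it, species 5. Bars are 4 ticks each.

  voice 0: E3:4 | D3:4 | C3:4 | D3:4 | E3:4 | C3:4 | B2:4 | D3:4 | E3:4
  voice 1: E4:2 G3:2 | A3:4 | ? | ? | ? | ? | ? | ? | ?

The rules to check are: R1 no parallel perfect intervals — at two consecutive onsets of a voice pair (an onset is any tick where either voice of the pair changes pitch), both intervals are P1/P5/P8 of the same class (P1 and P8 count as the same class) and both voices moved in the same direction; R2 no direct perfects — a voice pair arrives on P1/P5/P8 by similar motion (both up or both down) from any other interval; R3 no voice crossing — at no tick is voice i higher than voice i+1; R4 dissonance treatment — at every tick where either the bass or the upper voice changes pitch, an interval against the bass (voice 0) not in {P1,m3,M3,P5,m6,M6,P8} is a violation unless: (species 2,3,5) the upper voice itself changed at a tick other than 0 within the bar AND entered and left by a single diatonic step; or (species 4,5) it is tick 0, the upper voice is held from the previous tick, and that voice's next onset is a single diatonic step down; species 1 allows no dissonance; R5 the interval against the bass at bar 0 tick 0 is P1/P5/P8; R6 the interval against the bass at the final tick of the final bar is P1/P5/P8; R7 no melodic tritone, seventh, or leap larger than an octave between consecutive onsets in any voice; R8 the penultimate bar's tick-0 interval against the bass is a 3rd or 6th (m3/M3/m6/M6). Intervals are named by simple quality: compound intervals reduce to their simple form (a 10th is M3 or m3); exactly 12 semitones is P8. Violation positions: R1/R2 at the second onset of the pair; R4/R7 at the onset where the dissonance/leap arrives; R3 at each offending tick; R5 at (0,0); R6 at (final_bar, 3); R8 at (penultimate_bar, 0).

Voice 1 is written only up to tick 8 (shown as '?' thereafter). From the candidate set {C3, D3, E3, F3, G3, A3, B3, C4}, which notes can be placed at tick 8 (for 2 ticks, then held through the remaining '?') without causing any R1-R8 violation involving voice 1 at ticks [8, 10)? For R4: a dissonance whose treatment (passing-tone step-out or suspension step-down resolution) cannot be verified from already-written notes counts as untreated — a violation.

C3: violates R2
D3: violates R4
E3: legal
F3: violates R4
G3: violates R1
A3: legal
B3: violates R4
C4: legal

{A3, C4, E3}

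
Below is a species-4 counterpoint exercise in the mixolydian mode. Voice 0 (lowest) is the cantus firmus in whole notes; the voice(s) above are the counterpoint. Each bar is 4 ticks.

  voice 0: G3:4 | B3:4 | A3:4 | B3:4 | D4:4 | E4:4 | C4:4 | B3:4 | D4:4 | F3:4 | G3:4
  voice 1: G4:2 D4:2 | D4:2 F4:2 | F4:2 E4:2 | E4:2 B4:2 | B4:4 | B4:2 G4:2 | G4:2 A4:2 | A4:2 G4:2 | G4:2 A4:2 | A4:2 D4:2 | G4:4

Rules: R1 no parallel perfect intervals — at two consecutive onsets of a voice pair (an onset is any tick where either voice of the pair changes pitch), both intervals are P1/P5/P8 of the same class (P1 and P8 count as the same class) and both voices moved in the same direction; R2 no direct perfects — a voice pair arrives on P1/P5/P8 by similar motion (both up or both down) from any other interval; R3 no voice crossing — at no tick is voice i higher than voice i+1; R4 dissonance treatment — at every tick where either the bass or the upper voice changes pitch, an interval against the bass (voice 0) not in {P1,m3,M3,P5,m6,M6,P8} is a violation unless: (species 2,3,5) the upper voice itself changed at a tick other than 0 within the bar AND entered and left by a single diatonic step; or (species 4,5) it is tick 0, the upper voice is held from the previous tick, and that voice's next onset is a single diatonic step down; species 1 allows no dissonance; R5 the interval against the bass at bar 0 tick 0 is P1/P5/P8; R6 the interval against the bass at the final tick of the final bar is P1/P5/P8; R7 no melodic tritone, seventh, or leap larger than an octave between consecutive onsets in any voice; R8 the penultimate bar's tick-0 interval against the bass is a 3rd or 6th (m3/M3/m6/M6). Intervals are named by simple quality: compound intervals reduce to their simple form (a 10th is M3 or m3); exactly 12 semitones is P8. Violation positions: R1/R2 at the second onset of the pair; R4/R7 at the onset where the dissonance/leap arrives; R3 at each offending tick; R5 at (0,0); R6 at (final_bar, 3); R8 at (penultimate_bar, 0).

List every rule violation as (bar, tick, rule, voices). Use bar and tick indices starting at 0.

bar 0: v0=G3 v1=G4 downbeat P8
bar 1: v0=B3 v1=D4 downbeat m3
bar 2: v0=A3 v1=F4 downbeat m6
bar 3: v0=B3 v1=E4 downbeat P4
bar 4: v0=D4 v1=B4 downbeat M6
bar 5: v0=E4 v1=B4 downbeat P5
bar 6: v0=C4 v1=G4 downbeat P5
bar 7: v0=B3 v1=A4 downbeat m7
bar 8: v0=D4 v1=G4 downbeat P4
bar 9: v0=F3 v1=A4 downbeat M3
bar 10: v0=G3 v1=G4 downbeat P8
  -> R4 @ bar 1 tick 2 v(0, 1): B3/F4 TT untreated
  -> R4 @ bar 3 tick 0 v(0, 1): B3/E4 P4 untreated
  -> R4 @ bar 8 tick 0 v(0, 1): D4/G4 P4 untreated
  -> R2 @ bar 10 tick 0 v(0, 1): F3/D4 M6 -> G3/G4 P8 similar

(1, 2, R4, (0, 1))
(3, 0, R4, (0, 1))
(8, 0, R4, (0, 1))
(10, 0, R2, (0, 1))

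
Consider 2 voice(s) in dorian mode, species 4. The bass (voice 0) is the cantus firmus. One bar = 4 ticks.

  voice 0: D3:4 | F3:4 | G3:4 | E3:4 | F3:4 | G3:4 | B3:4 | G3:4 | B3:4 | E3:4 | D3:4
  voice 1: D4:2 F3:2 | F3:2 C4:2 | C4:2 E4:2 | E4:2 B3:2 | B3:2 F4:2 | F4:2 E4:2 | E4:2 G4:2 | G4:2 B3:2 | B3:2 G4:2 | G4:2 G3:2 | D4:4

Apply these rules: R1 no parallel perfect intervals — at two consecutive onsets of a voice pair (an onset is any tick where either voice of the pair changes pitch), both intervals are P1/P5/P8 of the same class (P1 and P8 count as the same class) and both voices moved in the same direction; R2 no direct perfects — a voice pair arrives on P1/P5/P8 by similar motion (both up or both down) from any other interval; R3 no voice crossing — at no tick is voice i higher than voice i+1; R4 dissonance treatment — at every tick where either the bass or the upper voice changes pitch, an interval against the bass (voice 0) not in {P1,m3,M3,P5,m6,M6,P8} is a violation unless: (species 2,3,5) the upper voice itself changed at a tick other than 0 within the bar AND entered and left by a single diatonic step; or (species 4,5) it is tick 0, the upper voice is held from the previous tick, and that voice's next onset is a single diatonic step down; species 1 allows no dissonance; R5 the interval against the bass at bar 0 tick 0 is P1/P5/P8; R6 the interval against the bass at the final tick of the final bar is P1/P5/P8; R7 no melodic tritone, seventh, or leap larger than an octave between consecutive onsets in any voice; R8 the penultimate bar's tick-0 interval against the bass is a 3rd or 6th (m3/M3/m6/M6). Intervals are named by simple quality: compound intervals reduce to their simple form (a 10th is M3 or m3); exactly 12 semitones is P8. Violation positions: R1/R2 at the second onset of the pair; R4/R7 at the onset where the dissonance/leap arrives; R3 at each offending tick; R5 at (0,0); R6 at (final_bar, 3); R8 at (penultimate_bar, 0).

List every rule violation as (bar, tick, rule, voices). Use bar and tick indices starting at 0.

bar 0: v0=D3 v1=D4 downbeat P8
bar 1: v0=F3 v1=F3 downbeat P1
bar 2: v0=G3 v1=C4 downbeat P4
bar 3: v0=E3 v1=E4 downbeat P8
bar 4: v0=F3 v1=B3 downbeat TT
bar 5: v0=G3 v1=F4 downbeat m7
bar 6: v0=B3 v1=E4 downbeat P4
bar 7: v0=G3 v1=G4 downbeat P8
bar 8: v0=B3 v1=B3 downbeat P1
bar 9: v0=E3 v1=G4 downbeat m3
bar 10: v0=D3 v1=D4 downbeat P8
  -> R4 @ bar 2 tick 0 v(0, 1): G3/C4 P4 untreated
  -> R4 @ bar 4 tick 0 v(0, 1): F3/B3 TT untreated
  -> R7 @ bar 4 tick 2 v(1,): B3->F4 leap 6st
  -> R4 @ bar 6 tick 0 v(0, 1): B3/E4 P4 untreated

(2, 0, R4, (0, 1))
(4, 0, R4, (0, 1))
(4, 2, R7, (1,))
(6, 0, R4, (0, 1))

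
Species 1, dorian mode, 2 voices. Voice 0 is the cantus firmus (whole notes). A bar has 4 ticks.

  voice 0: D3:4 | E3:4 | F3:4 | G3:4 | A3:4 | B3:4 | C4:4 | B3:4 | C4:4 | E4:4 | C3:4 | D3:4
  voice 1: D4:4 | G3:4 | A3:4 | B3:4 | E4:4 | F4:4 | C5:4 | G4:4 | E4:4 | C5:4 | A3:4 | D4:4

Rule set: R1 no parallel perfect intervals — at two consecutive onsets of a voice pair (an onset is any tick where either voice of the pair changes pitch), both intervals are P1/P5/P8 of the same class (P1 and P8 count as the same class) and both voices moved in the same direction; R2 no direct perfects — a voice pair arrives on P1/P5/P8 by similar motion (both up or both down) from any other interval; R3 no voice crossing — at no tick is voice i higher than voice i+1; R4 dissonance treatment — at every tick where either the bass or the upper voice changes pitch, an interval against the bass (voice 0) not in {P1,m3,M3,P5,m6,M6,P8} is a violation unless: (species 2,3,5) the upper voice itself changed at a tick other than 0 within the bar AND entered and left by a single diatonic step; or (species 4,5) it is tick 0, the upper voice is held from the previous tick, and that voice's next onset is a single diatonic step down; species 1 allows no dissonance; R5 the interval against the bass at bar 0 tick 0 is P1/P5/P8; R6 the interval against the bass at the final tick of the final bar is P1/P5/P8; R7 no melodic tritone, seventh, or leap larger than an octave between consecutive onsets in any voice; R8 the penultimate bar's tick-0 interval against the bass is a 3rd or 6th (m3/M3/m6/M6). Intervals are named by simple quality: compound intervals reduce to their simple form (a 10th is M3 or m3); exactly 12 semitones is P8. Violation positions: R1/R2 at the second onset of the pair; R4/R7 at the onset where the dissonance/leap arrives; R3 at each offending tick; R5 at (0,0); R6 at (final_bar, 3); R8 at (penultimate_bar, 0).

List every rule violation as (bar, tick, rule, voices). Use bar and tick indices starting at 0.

(4, 0, R2, (0, 1))
(5, 0, R4, (0, 1))
(6, 0, R2, (0, 1))
(10, 0, R7, (0,))
(10, 0, R7, (1,))
(11, 0, R2, (0, 1))

bar 0: v0=D3 v1=D4 downbeat P8
bar 1: v0=E3 v1=G3 downbeat m3
bar 2: v0=F3 v1=A3 downbeat M3
bar 3: v0=G3 v1=B3 downbeat M3
bar 4: v0=A3 v1=E4 downbeat P5
bar 5: v0=B3 v1=F4 downbeat TT
bar 6: v0=C4 v1=C5 downbeat P8
bar 7: v0=B3 v1=G4 downbeat m6
bar 8: v0=C4 v1=E4 downbeat M3
bar 9: v0=E4 v1=C5 downbeat m6
bar 10: v0=C3 v1=A3 downbeat M6
bar 11: v0=D3 v1=D4 downbeat P8
  -> R2 @ bar 4 tick 0 v(0, 1): G3/B3 M3 -> A3/E4 P5 similar
  -> R4 @ bar 5 tick 0 v(0, 1): B3/F4 TT untreated
  -> R2 @ bar 6 tick 0 v(0, 1): B3/F4 TT -> C4/C5 P8 similar
  -> R7 @ bar 10 tick 0 v(0,): E4->C3 leap 16st
  -> R7 @ bar 10 tick 0 v(1,): C5->A3 leap 15st
  -> R2 @ bar 11 tick 0 v(0, 1): C3/A3 M6 -> D3/D4 P8 similar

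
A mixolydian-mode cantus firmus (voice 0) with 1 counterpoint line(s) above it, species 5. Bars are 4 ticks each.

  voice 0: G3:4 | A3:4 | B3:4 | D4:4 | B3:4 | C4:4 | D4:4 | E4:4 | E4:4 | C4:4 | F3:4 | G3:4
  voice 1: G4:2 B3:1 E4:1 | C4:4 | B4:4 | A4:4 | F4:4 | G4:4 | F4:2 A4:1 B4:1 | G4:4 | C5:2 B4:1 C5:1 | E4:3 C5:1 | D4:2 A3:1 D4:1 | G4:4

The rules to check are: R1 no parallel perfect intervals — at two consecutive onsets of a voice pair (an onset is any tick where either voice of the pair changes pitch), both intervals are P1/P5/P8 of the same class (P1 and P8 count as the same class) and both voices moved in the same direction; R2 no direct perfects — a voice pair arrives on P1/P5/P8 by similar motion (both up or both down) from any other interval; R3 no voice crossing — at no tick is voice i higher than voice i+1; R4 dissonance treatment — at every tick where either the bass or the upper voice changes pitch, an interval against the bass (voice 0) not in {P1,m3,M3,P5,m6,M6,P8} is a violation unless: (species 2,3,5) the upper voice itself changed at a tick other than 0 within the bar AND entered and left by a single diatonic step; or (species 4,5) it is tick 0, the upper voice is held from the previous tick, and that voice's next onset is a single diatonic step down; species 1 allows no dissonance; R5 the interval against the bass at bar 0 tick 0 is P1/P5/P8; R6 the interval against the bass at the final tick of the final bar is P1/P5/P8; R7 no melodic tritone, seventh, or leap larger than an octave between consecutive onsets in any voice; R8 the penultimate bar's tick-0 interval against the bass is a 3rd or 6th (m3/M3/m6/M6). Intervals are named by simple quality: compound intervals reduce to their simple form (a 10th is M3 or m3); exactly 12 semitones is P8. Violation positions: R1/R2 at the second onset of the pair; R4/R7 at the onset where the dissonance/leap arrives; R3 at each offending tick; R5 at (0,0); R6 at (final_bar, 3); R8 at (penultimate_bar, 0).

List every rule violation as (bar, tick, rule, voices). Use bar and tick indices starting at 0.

(2, 0, R2, (0, 1))
(2, 0, R7, (1,))
(4, 0, R4, (0, 1))
(5, 0, R2, (0, 1))
(10, 0, R7, (1,))
(11, 0, R2, (0, 1))

bar 0: v0=G3 v1=G4 downbeat P8
bar 1: v0=A3 v1=C4 downbeat m3
bar 2: v0=B3 v1=B4 downbeat P8
bar 3: v0=D4 v1=A4 downbeat P5
bar 4: v0=B3 v1=F4 downbeat TT
bar 5: v0=C4 v1=G4 downbeat P5
bar 6: v0=D4 v1=F4 downbeat m3
bar 7: v0=E4 v1=G4 downbeat m3
bar 8: v0=E4 v1=C5 downbeat m6
bar 9: v0=C4 v1=E4 downbeat M3
bar 10: v0=F3 v1=D4 downbeat M6
bar 11: v0=G3 v1=G4 downbeat P8
  -> R2 @ bar 2 tick 0 v(0, 1): A3/C4 m3 -> B3/B4 P8 similar
  -> R7 @ bar 2 tick 0 v(1,): C4->B4 leap 11st
  -> R4 @ bar 4 tick 0 v(0, 1): B3/F4 TT untreated
  -> R2 @ bar 5 tick 0 v(0, 1): B3/F4 TT -> C4/G4 P5 similar
  -> R7 @ bar 10 tick 0 v(1,): C5->D4 leap 10st
  -> R2 @ bar 11 tick 0 v(0, 1): F3/D4 M6 -> G3/G4 P8 similar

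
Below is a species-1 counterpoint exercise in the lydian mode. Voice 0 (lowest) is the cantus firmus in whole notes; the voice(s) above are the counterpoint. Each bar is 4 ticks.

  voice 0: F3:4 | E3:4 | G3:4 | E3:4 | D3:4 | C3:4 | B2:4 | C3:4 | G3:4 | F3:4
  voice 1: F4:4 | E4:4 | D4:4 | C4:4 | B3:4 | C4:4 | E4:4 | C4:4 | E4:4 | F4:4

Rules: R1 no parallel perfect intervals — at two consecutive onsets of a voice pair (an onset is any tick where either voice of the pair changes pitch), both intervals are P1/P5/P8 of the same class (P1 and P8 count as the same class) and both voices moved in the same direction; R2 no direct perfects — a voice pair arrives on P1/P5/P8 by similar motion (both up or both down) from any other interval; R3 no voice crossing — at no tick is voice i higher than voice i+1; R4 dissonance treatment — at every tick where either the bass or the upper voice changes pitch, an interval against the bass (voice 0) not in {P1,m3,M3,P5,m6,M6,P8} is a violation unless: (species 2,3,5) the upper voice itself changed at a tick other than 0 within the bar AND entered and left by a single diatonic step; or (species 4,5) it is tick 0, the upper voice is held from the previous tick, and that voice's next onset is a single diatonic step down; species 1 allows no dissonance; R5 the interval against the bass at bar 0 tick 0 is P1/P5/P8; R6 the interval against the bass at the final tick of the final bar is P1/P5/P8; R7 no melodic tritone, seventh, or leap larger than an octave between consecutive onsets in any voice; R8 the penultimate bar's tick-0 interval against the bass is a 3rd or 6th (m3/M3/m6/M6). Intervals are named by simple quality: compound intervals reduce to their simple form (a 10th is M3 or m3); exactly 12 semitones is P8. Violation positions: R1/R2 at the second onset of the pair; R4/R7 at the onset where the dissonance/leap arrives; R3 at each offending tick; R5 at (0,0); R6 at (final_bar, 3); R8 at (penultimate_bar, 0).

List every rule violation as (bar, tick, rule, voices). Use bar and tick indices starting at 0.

(1, 0, R1, (0, 1))
(6, 0, R4, (0, 1))

bar 0: v0=F3 v1=F4 downbeat P8
bar 1: v0=E3 v1=E4 downbeat P8
bar 2: v0=G3 v1=D4 downbeat P5
bar 3: v0=E3 v1=C4 downbeat m6
bar 4: v0=D3 v1=B3 downbeat M6
bar 5: v0=C3 v1=C4 downbeat P8
bar 6: v0=B2 v1=E4 downbeat P4
bar 7: v0=C3 v1=C4 downbeat P8
bar 8: v0=G3 v1=E4 downbeat M6
bar 9: v0=F3 v1=F4 downbeat P8
  -> R1 @ bar 1 tick 0 v(0, 1): F3/F4 P8 -> E3/E4 P8 similar
  -> R4 @ bar 6 tick 0 v(0, 1): B2/E4 P4 untreated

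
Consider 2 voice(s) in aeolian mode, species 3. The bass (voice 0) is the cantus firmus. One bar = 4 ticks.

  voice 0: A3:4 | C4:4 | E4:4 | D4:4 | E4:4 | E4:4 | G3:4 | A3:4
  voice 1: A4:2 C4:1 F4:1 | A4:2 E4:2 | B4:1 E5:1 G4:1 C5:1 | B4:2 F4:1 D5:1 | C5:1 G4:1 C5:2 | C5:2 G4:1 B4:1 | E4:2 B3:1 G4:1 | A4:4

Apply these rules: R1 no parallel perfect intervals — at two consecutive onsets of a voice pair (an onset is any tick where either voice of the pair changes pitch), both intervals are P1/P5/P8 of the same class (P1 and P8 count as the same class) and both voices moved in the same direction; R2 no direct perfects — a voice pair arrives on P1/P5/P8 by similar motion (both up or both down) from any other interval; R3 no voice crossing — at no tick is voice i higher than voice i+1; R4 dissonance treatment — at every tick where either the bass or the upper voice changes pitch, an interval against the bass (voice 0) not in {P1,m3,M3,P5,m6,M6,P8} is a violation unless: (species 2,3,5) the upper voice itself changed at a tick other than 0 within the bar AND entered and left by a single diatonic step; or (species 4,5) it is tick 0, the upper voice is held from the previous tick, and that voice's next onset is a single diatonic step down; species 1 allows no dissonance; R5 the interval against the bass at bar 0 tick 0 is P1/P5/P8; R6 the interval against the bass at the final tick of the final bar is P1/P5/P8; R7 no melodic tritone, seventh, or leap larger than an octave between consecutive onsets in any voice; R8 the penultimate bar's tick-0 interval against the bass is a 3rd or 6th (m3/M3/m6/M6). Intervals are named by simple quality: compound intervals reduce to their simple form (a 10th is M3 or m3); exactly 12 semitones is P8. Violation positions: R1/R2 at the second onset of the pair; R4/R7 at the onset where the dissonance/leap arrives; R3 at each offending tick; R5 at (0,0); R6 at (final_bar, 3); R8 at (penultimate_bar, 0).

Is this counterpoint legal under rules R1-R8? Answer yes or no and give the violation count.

bar 0: v0=A3 v1=A4 (P8)
bar 1: v0=C4 v1=A4 (M6)
bar 2: v0=E4 v1=B4 (P5)
bar 3: v0=D4 v1=B4 (M6)
bar 4: v0=E4 v1=C5 (m6)
bar 5: v0=E4 v1=C5 (m6)
bar 6: v0=G3 v1=E4 (M6)
bar 7: v0=A3 v1=A4 (P8)
  R2 @ bar2.0: C4/E4 M3 -> E4/B4 P5 similar
  R7 @ bar3.2: B4->F4 leap 6st
  R1 @ bar7.0: G3/G4 P8 -> A3/A4 P8 similar

No (3 violations)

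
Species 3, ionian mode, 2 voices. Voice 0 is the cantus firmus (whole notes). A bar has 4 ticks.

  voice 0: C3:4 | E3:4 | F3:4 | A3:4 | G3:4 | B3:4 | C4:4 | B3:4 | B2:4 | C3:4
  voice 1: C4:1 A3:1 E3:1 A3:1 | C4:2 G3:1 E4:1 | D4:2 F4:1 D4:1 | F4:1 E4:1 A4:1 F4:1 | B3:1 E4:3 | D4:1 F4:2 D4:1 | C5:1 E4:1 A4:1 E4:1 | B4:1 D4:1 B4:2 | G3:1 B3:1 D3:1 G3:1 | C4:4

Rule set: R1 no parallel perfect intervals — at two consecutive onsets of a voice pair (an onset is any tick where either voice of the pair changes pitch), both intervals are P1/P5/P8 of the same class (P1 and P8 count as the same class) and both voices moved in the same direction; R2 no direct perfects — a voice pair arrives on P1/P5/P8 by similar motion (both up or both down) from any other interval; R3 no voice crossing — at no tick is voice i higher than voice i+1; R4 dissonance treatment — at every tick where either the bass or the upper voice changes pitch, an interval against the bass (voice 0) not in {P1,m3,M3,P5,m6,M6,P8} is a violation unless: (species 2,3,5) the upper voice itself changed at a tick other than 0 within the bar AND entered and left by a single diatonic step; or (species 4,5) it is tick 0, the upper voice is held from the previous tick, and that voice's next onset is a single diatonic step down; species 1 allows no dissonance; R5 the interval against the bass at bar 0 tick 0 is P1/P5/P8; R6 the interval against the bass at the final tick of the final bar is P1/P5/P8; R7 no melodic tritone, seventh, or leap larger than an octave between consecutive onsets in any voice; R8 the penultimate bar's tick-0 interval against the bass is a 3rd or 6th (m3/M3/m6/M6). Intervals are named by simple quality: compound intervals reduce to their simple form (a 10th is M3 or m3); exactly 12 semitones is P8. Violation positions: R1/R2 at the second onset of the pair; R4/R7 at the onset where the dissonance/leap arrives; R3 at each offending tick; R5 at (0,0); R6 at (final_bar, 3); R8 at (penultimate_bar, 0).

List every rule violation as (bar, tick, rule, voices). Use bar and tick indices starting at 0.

bar 0: v0=C3 v1=C4 downbeat P8
bar 1: v0=E3 v1=C4 downbeat m6
bar 2: v0=F3 v1=D4 downbeat M6
bar 3: v0=A3 v1=F4 downbeat m6
bar 4: v0=G3 v1=B3 downbeat M3
bar 5: v0=B3 v1=D4 downbeat m3
bar 6: v0=C4 v1=C5 downbeat P8
bar 7: v0=B3 v1=B4 downbeat P8
bar 8: v0=B2 v1=G3 downbeat m6
bar 9: v0=C3 v1=C4 downbeat P8
  -> R7 @ bar 4 tick 0 v(1,): F4->B3 leap 6st
  -> R4 @ bar 5 tick 1 v(0, 1): B3/F4 TT untreated
  -> R2 @ bar 6 tick 0 v(0, 1): B3/D4 m3 -> C4/C5 P8 similar
  -> R7 @ bar 6 tick 0 v(1,): D4->C5 leap 10st
  -> R7 @ bar 8 tick 0 v(1,): B4->G3 leap 16st
  -> R2 @ bar 9 tick 0 v(0, 1): B2/G3 m6 -> C3/C4 P8 similar

(4, 0, R7, (1,))
(5, 1, R4, (0, 1))
(6, 0, R2, (0, 1))
(6, 0, R7, (1,))
(8, 0, R7, (1,))
(9, 0, R2, (0, 1))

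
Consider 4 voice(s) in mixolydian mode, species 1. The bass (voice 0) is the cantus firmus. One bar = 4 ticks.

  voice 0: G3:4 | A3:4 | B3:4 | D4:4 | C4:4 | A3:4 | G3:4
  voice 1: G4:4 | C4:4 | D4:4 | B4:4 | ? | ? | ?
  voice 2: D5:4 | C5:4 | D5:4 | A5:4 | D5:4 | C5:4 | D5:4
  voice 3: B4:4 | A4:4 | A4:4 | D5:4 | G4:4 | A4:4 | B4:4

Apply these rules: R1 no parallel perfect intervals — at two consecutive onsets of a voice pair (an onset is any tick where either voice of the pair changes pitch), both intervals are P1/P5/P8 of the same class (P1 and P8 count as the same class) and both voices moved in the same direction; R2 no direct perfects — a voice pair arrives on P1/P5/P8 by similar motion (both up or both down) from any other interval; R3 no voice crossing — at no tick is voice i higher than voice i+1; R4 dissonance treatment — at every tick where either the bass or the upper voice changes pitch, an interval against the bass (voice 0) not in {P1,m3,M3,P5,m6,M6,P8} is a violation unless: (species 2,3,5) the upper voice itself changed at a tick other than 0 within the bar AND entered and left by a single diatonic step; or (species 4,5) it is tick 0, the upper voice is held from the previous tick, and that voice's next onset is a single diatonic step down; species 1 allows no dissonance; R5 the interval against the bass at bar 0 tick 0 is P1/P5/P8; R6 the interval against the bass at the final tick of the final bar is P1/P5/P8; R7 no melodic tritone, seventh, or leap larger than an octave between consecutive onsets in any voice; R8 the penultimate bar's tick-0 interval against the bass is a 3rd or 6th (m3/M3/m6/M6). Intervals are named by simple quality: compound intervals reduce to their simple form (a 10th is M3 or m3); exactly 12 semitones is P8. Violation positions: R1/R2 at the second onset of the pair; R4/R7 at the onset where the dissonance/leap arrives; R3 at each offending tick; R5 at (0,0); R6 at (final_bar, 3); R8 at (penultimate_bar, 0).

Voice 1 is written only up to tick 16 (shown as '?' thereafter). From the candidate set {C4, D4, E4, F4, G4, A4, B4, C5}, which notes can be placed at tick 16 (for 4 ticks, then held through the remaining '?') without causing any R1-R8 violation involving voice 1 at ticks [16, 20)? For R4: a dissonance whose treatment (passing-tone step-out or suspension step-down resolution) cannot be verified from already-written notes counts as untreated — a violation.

{A4, C5, E4}

C4: violates R2,R7
D4: violates R2,R4
E4: legal
F4: violates R4,R7
G4: violates R2
A4: legal
B4: violates R4
C5: legal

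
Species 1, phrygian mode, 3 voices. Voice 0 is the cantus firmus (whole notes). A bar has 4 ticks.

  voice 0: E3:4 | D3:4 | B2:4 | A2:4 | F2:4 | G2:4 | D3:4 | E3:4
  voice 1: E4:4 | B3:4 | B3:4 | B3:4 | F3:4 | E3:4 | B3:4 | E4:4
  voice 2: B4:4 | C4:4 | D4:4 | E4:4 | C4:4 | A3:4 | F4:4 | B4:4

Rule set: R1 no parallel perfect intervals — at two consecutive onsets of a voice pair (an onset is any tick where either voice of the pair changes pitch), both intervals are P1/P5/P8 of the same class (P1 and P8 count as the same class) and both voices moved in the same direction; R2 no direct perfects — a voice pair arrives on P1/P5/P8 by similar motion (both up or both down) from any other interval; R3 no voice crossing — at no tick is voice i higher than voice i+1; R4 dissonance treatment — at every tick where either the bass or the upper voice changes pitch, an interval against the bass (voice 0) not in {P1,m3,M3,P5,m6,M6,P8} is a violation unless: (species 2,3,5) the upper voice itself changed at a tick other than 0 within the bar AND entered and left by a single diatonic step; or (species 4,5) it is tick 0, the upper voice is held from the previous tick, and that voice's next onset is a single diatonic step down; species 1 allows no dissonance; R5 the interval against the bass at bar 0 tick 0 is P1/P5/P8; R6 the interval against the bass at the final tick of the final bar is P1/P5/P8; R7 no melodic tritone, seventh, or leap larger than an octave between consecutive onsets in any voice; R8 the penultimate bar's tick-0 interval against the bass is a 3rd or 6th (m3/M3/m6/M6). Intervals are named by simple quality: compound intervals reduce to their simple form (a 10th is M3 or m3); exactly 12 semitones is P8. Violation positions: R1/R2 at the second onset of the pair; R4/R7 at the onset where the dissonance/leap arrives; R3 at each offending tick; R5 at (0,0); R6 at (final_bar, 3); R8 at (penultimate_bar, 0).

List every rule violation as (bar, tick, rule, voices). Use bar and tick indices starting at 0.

bar 0: v0=E3 v1=E4 v2=B4 downbeat P5
bar 1: v0=D3 v1=B3 v2=C4 downbeat m7
bar 2: v0=B2 v1=B3 v2=D4 downbeat m3
bar 3: v0=A2 v1=B3 v2=E4 downbeat P5
bar 4: v0=F2 v1=F3 v2=C4 downbeat P5
bar 5: v0=G2 v1=E3 v2=A3 downbeat M2
bar 6: v0=D3 v1=B3 v2=F4 downbeat m3
bar 7: v0=E3 v1=E4 v2=B4 downbeat P5
  -> R4 @ bar 1 tick 0 v(0, 2): D3/C4 m7 untreated
  -> R7 @ bar 1 tick 0 v(2,): B4->C4 leap 11st
  -> R4 @ bar 3 tick 0 v(0, 1): A2/B3 M2 untreated
  -> R1 @ bar 4 tick 0 v(0, 2): A2/E4 P5 -> F2/C4 P5 similar
  -> R2 @ bar 4 tick 0 v(0, 1): A2/B3 M2 -> F2/F3 P8 similar
  -> R2 @ bar 4 tick 0 v(1, 2): B3/E4 P4 -> F3/C4 P5 similar
  -> R7 @ bar 4 tick 0 v(1,): B3->F3 leap 6st
  -> R4 @ bar 5 tick 0 v(0, 2): G2/A3 M2 untreated
  -> R2 @ bar 7 tick 0 v(0, 1): D3/B3 M6 -> E3/E4 P8 similar
  -> R2 @ bar 7 tick 0 v(0, 2): D3/F4 m3 -> E3/B4 P5 similar
  -> R2 @ bar 7 tick 0 v(1, 2): B3/F4 TT -> E4/B4 P5 similar
  -> R7 @ bar 7 tick 0 v(2,): F4->B4 leap 6st

(1, 0, R4, (0, 2))
(1, 0, R7, (2,))
(3, 0, R4, (0, 1))
(4, 0, R1, (0, 2))
(4, 0, R2, (0, 1))
(4, 0, R2, (1, 2))
(4, 0, R7, (1,))
(5, 0, R4, (0, 2))
(7, 0, R2, (0, 1))
(7, 0, R2, (0, 2))
(7, 0, R2, (1, 2))
(7, 0, R7, (2,))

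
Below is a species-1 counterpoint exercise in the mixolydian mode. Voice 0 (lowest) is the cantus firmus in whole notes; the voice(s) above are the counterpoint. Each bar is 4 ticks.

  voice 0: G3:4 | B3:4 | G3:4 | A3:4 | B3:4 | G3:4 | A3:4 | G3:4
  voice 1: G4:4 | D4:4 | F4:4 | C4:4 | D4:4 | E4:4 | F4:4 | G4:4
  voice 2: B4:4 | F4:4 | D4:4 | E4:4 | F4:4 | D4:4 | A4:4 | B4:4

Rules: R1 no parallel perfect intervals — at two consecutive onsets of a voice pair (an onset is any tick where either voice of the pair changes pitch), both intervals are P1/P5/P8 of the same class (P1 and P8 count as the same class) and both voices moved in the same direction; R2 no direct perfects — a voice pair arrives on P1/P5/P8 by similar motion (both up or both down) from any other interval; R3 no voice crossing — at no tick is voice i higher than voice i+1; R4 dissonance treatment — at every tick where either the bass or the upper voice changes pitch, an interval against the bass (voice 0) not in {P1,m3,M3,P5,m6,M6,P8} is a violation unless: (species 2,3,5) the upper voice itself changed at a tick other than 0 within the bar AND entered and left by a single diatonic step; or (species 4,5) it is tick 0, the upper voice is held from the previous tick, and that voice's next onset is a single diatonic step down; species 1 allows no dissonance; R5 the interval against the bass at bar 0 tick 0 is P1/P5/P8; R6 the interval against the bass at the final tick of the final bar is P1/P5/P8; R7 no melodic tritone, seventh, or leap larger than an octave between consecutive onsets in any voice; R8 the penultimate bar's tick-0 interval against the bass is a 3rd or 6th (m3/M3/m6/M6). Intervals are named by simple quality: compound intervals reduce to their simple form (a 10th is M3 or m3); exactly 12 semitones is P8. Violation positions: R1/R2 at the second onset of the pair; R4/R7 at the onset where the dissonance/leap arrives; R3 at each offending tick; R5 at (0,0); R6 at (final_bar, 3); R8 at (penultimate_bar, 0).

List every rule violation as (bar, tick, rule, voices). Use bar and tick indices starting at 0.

(0, 0, R5, (0, 2))
(1, 0, R4, (0, 2))
(1, 0, R7, (2,))
(2, 0, R2, (0, 2))
(2, 0, R3, (1, 2))
(2, 0, R4, (0, 1))
(2, 1, R3, (1, 2))
(2, 2, R3, (1, 2))
(2, 3, R3, (1, 2))
(3, 0, R1, (0, 2))
(4, 0, R4, (0, 2))
(5, 0, R2, (0, 2))
(5, 0, R3, (1, 2))
(5, 1, R3, (1, 2))
(5, 2, R3, (1, 2))
(5, 3, R3, (1, 2))
(6, 0, R2, (0, 2))
(6, 0, R8, (0, 2))
(7, 3, R6, (0, 2))

bar 0: v0=G3 v1=G4 v2=B4 downbeat M3
bar 1: v0=B3 v1=D4 v2=F4 downbeat TT
bar 2: v0=G3 v1=F4 v2=D4 downbeat P5
bar 3: v0=A3 v1=C4 v2=E4 downbeat P5
bar 4: v0=B3 v1=D4 v2=F4 downbeat TT
bar 5: v0=G3 v1=E4 v2=D4 downbeat P5
bar 6: v0=A3 v1=F4 v2=A4 downbeat P8
bar 7: v0=G3 v1=G4 v2=B4 downbeat M3
  -> R5 @ bar 0 tick 0 v(0, 2): opens on M3
  -> R4 @ bar 1 tick 0 v(0, 2): B3/F4 TT untreated
  -> R7 @ bar 1 tick 0 v(2,): B4->F4 leap 6st
  -> R2 @ bar 2 tick 0 v(0, 2): B3/F4 TT -> G3/D4 P5 similar
  -> R3 @ bar 2 tick 0 v(1, 2): F4 above D4
  -> R4 @ bar 2 tick 0 v(0, 1): G3/F4 m7 untreated
  -> R3 @ bar 2 tick 1 v(1, 2): F4 above D4
  -> R3 @ bar 2 tick 2 v(1, 2): F4 above D4
  -> R3 @ bar 2 tick 3 v(1, 2): F4 above D4
  -> R1 @ bar 3 tick 0 v(0, 2): G3/D4 P5 -> A3/E4 P5 similar
  -> R4 @ bar 4 tick 0 v(0, 2): B3/F4 TT untreated
  -> R2 @ bar 5 tick 0 v(0, 2): B3/F4 TT -> G3/D4 P5 similar
  -> R3 @ bar 5 tick 0 v(1, 2): E4 above D4
  -> R3 @ bar 5 tick 1 v(1, 2): E4 above D4
  -> R3 @ bar 5 tick 2 v(1, 2): E4 above D4
  -> R3 @ bar 5 tick 3 v(1, 2): E4 above D4
  -> R2 @ bar 6 tick 0 v(0, 2): G3/D4 P5 -> A3/A4 P8 similar
  -> R8 @ bar 6 tick 0 v(0, 2): penult P8 not 3rd/6th
  -> R6 @ bar 7 tick 3 v(0, 2): closes on M3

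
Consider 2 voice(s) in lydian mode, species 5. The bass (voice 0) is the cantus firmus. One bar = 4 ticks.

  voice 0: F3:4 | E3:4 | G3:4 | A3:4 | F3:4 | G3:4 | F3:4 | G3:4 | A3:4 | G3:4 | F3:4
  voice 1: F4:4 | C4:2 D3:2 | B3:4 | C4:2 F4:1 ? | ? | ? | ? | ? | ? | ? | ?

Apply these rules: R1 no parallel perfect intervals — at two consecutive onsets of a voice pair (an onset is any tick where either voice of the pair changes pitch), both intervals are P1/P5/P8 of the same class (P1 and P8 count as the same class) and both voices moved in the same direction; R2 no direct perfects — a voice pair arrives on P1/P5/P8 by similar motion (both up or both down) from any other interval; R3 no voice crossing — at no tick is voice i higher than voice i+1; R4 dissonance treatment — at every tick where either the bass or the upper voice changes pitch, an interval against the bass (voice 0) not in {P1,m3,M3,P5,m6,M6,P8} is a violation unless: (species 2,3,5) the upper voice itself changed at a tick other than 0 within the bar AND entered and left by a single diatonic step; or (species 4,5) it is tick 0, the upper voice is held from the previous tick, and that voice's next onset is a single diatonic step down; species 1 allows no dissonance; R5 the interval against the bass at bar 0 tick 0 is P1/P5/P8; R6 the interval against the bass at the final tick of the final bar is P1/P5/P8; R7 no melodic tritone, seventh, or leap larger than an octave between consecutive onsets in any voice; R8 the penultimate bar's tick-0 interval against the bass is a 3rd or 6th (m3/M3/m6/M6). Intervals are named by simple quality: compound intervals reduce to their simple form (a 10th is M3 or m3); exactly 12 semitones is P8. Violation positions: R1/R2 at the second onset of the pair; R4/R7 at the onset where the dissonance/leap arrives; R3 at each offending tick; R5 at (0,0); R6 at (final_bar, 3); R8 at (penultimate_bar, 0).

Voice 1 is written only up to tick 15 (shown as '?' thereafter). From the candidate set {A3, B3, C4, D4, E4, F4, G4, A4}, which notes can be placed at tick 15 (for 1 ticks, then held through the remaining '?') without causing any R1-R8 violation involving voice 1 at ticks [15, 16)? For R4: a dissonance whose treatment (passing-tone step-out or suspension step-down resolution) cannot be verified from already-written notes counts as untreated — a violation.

{A3, A4, C4, E4, F4}

A3: legal
B3: violates R4,R7
C4: legal
D4: violates R4
E4: legal
F4: legal
G4: violates R4
A4: legal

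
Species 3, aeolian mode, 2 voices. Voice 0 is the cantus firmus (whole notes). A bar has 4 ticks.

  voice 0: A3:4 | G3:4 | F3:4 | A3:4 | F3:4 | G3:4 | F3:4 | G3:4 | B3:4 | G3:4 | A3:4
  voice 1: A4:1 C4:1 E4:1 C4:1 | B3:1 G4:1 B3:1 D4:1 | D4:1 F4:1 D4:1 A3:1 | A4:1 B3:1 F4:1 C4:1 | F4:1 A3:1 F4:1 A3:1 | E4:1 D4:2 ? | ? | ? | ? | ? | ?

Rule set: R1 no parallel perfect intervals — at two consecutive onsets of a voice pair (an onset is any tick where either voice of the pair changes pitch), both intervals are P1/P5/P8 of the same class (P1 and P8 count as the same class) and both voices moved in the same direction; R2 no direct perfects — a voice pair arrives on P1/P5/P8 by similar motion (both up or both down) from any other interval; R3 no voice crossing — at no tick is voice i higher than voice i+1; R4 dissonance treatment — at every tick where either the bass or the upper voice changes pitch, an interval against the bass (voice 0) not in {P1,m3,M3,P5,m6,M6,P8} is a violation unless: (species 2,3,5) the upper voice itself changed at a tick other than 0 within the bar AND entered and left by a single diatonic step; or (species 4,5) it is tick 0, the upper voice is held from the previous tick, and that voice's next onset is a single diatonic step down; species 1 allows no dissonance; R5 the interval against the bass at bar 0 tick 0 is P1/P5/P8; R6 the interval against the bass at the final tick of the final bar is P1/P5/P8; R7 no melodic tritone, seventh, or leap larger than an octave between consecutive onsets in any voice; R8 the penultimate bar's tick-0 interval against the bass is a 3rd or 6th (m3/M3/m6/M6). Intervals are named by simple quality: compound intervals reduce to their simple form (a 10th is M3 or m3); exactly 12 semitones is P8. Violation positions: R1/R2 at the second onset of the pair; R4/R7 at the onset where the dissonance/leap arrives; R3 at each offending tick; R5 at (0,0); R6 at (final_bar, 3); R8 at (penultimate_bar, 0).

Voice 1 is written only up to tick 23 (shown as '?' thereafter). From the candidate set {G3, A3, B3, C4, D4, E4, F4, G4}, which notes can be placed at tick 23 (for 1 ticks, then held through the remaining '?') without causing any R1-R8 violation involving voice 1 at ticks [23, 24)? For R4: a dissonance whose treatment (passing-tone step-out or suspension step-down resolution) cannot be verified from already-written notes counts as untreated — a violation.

G3: legal
A3: violates R4
B3: legal
C4: violates R4
D4: legal
E4: legal
F4: violates R4
G4: legal

{B3, D4, E4, G3, G4}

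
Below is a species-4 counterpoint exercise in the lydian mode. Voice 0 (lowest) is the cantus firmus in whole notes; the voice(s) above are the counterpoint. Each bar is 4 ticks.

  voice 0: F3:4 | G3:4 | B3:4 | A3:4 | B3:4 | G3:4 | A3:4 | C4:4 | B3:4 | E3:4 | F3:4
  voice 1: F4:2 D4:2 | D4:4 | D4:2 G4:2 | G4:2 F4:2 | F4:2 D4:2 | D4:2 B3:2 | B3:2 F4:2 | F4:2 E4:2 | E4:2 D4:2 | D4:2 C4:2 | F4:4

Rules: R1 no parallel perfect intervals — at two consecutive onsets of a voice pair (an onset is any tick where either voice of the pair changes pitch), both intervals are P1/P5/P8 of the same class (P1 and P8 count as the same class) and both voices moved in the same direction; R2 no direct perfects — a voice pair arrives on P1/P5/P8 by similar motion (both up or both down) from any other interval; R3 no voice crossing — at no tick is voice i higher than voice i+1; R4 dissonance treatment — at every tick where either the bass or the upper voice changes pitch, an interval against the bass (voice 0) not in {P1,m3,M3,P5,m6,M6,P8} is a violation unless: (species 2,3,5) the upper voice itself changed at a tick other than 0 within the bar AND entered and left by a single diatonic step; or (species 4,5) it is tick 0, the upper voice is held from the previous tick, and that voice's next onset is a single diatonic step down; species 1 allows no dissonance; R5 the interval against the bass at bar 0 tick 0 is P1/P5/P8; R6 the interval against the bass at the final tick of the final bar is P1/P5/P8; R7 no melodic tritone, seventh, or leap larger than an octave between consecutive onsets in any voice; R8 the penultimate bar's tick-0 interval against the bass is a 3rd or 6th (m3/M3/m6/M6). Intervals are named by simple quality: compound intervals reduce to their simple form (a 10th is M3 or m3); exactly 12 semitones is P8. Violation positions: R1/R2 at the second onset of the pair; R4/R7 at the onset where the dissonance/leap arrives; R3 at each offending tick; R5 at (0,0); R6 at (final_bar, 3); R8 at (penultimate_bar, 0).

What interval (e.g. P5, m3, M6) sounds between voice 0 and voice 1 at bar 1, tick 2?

voice 0=G3 voice 1=D4 -> P5

P5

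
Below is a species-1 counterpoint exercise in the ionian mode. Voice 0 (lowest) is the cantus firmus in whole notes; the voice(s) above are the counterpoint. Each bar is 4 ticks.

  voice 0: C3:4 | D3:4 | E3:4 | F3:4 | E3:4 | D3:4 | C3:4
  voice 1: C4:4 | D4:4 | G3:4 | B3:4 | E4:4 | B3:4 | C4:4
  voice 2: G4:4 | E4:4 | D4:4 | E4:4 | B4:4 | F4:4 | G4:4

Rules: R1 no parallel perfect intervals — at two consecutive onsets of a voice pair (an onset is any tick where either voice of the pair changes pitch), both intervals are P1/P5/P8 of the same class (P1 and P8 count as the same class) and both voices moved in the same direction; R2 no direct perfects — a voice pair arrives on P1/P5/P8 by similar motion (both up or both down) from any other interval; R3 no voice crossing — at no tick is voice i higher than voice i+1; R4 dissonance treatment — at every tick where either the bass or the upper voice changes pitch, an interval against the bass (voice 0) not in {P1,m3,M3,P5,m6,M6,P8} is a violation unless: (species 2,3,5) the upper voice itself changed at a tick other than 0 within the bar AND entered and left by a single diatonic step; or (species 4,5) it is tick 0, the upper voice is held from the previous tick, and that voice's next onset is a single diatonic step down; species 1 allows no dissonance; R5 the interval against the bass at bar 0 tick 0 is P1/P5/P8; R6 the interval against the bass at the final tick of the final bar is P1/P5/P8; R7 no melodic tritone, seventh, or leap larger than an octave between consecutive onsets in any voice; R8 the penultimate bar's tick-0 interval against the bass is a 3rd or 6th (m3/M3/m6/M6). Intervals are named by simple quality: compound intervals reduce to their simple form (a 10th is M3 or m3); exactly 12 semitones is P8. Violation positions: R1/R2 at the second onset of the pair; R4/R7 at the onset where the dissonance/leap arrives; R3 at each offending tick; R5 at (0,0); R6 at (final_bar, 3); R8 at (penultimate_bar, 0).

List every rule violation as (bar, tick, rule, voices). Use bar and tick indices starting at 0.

(1, 0, R1, (0, 1))
(1, 0, R4, (0, 2))
(2, 0, R2, (1, 2))
(2, 0, R4, (0, 2))
(3, 0, R4, (0, 1))
(3, 0, R4, (0, 2))
(4, 0, R2, (1, 2))
(5, 0, R7, (2,))
(6, 0, R2, (1, 2))

bar 0: v0=C3 v1=C4 v2=G4 downbeat P5
bar 1: v0=D3 v1=D4 v2=E4 downbeat M2
bar 2: v0=E3 v1=G3 v2=D4 downbeat m7
bar 3: v0=F3 v1=B3 v2=E4 downbeat M7
bar 4: v0=E3 v1=E4 v2=B4 downbeat P5
bar 5: v0=D3 v1=B3 v2=F4 downbeat m3
bar 6: v0=C3 v1=C4 v2=G4 downbeat P5
  -> R1 @ bar 1 tick 0 v(0, 1): C3/C4 P8 -> D3/D4 P8 similar
  -> R4 @ bar 1 tick 0 v(0, 2): D3/E4 M2 untreated
  -> R2 @ bar 2 tick 0 v(1, 2): D4/E4 M2 -> G3/D4 P5 similar
  -> R4 @ bar 2 tick 0 v(0, 2): E3/D4 m7 untreated
  -> R4 @ bar 3 tick 0 v(0, 1): F3/B3 TT untreated
  -> R4 @ bar 3 tick 0 v(0, 2): F3/E4 M7 untreated
  -> R2 @ bar 4 tick 0 v(1, 2): B3/E4 P4 -> E4/B4 P5 similar
  -> R7 @ bar 5 tick 0 v(2,): B4->F4 leap 6st
  -> R2 @ bar 6 tick 0 v(1, 2): B3/F4 TT -> C4/G4 P5 similar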